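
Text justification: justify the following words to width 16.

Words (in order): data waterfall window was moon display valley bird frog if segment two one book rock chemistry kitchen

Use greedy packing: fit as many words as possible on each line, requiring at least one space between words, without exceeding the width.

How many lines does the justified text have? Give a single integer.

Answer: 8

Derivation:
Line 1: ['data', 'waterfall'] (min_width=14, slack=2)
Line 2: ['window', 'was', 'moon'] (min_width=15, slack=1)
Line 3: ['display', 'valley'] (min_width=14, slack=2)
Line 4: ['bird', 'frog', 'if'] (min_width=12, slack=4)
Line 5: ['segment', 'two', 'one'] (min_width=15, slack=1)
Line 6: ['book', 'rock'] (min_width=9, slack=7)
Line 7: ['chemistry'] (min_width=9, slack=7)
Line 8: ['kitchen'] (min_width=7, slack=9)
Total lines: 8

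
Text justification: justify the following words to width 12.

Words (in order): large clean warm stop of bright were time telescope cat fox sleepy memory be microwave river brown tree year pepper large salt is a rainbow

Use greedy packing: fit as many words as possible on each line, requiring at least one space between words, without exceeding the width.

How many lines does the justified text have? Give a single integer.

Answer: 14

Derivation:
Line 1: ['large', 'clean'] (min_width=11, slack=1)
Line 2: ['warm', 'stop', 'of'] (min_width=12, slack=0)
Line 3: ['bright', 'were'] (min_width=11, slack=1)
Line 4: ['time'] (min_width=4, slack=8)
Line 5: ['telescope'] (min_width=9, slack=3)
Line 6: ['cat', 'fox'] (min_width=7, slack=5)
Line 7: ['sleepy'] (min_width=6, slack=6)
Line 8: ['memory', 'be'] (min_width=9, slack=3)
Line 9: ['microwave'] (min_width=9, slack=3)
Line 10: ['river', 'brown'] (min_width=11, slack=1)
Line 11: ['tree', 'year'] (min_width=9, slack=3)
Line 12: ['pepper', 'large'] (min_width=12, slack=0)
Line 13: ['salt', 'is', 'a'] (min_width=9, slack=3)
Line 14: ['rainbow'] (min_width=7, slack=5)
Total lines: 14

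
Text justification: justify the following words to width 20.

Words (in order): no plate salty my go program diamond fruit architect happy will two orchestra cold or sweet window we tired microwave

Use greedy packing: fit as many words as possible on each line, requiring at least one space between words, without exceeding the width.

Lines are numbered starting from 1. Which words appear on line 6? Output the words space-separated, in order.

Line 1: ['no', 'plate', 'salty', 'my', 'go'] (min_width=20, slack=0)
Line 2: ['program', 'diamond'] (min_width=15, slack=5)
Line 3: ['fruit', 'architect'] (min_width=15, slack=5)
Line 4: ['happy', 'will', 'two'] (min_width=14, slack=6)
Line 5: ['orchestra', 'cold', 'or'] (min_width=17, slack=3)
Line 6: ['sweet', 'window', 'we'] (min_width=15, slack=5)
Line 7: ['tired', 'microwave'] (min_width=15, slack=5)

Answer: sweet window we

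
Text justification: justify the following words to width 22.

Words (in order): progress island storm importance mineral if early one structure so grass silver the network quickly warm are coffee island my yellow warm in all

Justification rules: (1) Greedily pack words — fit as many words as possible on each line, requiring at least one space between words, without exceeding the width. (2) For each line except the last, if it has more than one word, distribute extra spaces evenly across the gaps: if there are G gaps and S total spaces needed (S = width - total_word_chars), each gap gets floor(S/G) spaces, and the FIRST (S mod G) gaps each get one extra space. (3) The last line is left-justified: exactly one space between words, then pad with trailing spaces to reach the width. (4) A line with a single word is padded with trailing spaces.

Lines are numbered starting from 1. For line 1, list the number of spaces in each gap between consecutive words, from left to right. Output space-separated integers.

Line 1: ['progress', 'island', 'storm'] (min_width=21, slack=1)
Line 2: ['importance', 'mineral', 'if'] (min_width=21, slack=1)
Line 3: ['early', 'one', 'structure', 'so'] (min_width=22, slack=0)
Line 4: ['grass', 'silver', 'the'] (min_width=16, slack=6)
Line 5: ['network', 'quickly', 'warm'] (min_width=20, slack=2)
Line 6: ['are', 'coffee', 'island', 'my'] (min_width=20, slack=2)
Line 7: ['yellow', 'warm', 'in', 'all'] (min_width=18, slack=4)

Answer: 2 1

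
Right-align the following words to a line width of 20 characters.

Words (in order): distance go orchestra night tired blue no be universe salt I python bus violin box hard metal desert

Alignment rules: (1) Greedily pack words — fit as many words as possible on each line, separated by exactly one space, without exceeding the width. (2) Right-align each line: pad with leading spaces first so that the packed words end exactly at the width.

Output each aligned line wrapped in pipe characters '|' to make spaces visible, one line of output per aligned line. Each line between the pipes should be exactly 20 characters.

Line 1: ['distance', 'go'] (min_width=11, slack=9)
Line 2: ['orchestra', 'night'] (min_width=15, slack=5)
Line 3: ['tired', 'blue', 'no', 'be'] (min_width=16, slack=4)
Line 4: ['universe', 'salt', 'I'] (min_width=15, slack=5)
Line 5: ['python', 'bus', 'violin'] (min_width=17, slack=3)
Line 6: ['box', 'hard', 'metal'] (min_width=14, slack=6)
Line 7: ['desert'] (min_width=6, slack=14)

Answer: |         distance go|
|     orchestra night|
|    tired blue no be|
|     universe salt I|
|   python bus violin|
|      box hard metal|
|              desert|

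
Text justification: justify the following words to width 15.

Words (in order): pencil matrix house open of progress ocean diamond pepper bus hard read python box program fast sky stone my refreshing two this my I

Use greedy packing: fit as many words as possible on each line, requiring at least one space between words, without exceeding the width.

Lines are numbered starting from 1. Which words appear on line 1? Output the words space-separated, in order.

Line 1: ['pencil', 'matrix'] (min_width=13, slack=2)
Line 2: ['house', 'open', 'of'] (min_width=13, slack=2)
Line 3: ['progress', 'ocean'] (min_width=14, slack=1)
Line 4: ['diamond', 'pepper'] (min_width=14, slack=1)
Line 5: ['bus', 'hard', 'read'] (min_width=13, slack=2)
Line 6: ['python', 'box'] (min_width=10, slack=5)
Line 7: ['program', 'fast'] (min_width=12, slack=3)
Line 8: ['sky', 'stone', 'my'] (min_width=12, slack=3)
Line 9: ['refreshing', 'two'] (min_width=14, slack=1)
Line 10: ['this', 'my', 'I'] (min_width=9, slack=6)

Answer: pencil matrix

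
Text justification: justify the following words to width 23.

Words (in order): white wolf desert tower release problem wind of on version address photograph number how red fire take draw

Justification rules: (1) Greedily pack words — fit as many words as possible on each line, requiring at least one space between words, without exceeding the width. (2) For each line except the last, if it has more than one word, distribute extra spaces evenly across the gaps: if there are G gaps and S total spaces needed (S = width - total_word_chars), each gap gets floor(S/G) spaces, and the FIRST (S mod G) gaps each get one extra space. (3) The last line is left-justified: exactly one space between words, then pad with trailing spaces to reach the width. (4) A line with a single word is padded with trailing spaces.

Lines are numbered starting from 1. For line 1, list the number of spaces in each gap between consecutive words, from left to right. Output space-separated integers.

Answer: 1 1 1

Derivation:
Line 1: ['white', 'wolf', 'desert', 'tower'] (min_width=23, slack=0)
Line 2: ['release', 'problem', 'wind', 'of'] (min_width=23, slack=0)
Line 3: ['on', 'version', 'address'] (min_width=18, slack=5)
Line 4: ['photograph', 'number', 'how'] (min_width=21, slack=2)
Line 5: ['red', 'fire', 'take', 'draw'] (min_width=18, slack=5)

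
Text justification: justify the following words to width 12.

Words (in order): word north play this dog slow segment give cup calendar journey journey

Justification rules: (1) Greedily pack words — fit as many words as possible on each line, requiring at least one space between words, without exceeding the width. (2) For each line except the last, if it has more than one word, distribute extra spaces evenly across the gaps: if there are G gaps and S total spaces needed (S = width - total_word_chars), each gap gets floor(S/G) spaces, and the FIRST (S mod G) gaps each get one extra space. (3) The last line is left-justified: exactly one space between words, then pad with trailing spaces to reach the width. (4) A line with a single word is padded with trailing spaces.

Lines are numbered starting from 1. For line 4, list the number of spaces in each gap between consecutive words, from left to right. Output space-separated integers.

Answer: 1

Derivation:
Line 1: ['word', 'north'] (min_width=10, slack=2)
Line 2: ['play', 'this'] (min_width=9, slack=3)
Line 3: ['dog', 'slow'] (min_width=8, slack=4)
Line 4: ['segment', 'give'] (min_width=12, slack=0)
Line 5: ['cup', 'calendar'] (min_width=12, slack=0)
Line 6: ['journey'] (min_width=7, slack=5)
Line 7: ['journey'] (min_width=7, slack=5)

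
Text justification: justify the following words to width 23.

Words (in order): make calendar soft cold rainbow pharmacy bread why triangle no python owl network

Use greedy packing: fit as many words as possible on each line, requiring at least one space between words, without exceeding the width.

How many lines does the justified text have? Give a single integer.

Answer: 4

Derivation:
Line 1: ['make', 'calendar', 'soft', 'cold'] (min_width=23, slack=0)
Line 2: ['rainbow', 'pharmacy', 'bread'] (min_width=22, slack=1)
Line 3: ['why', 'triangle', 'no', 'python'] (min_width=22, slack=1)
Line 4: ['owl', 'network'] (min_width=11, slack=12)
Total lines: 4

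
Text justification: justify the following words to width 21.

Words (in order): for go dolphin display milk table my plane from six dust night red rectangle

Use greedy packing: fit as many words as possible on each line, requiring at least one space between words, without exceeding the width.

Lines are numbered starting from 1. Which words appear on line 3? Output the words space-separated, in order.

Line 1: ['for', 'go', 'dolphin'] (min_width=14, slack=7)
Line 2: ['display', 'milk', 'table', 'my'] (min_width=21, slack=0)
Line 3: ['plane', 'from', 'six', 'dust'] (min_width=19, slack=2)
Line 4: ['night', 'red', 'rectangle'] (min_width=19, slack=2)

Answer: plane from six dust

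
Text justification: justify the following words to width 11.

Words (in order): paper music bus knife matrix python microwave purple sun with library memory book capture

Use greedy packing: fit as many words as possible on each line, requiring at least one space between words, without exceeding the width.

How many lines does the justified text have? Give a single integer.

Answer: 10

Derivation:
Line 1: ['paper', 'music'] (min_width=11, slack=0)
Line 2: ['bus', 'knife'] (min_width=9, slack=2)
Line 3: ['matrix'] (min_width=6, slack=5)
Line 4: ['python'] (min_width=6, slack=5)
Line 5: ['microwave'] (min_width=9, slack=2)
Line 6: ['purple', 'sun'] (min_width=10, slack=1)
Line 7: ['with'] (min_width=4, slack=7)
Line 8: ['library'] (min_width=7, slack=4)
Line 9: ['memory', 'book'] (min_width=11, slack=0)
Line 10: ['capture'] (min_width=7, slack=4)
Total lines: 10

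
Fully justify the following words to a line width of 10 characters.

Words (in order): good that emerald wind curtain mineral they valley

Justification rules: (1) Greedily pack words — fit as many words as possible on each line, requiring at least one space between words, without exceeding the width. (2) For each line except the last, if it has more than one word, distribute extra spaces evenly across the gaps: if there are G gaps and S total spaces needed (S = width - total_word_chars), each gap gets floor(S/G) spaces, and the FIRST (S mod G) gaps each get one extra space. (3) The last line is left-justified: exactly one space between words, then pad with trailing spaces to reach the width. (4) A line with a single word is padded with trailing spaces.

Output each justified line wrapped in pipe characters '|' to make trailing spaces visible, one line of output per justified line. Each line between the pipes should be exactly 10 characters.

Answer: |good  that|
|emerald   |
|wind      |
|curtain   |
|mineral   |
|they      |
|valley    |

Derivation:
Line 1: ['good', 'that'] (min_width=9, slack=1)
Line 2: ['emerald'] (min_width=7, slack=3)
Line 3: ['wind'] (min_width=4, slack=6)
Line 4: ['curtain'] (min_width=7, slack=3)
Line 5: ['mineral'] (min_width=7, slack=3)
Line 6: ['they'] (min_width=4, slack=6)
Line 7: ['valley'] (min_width=6, slack=4)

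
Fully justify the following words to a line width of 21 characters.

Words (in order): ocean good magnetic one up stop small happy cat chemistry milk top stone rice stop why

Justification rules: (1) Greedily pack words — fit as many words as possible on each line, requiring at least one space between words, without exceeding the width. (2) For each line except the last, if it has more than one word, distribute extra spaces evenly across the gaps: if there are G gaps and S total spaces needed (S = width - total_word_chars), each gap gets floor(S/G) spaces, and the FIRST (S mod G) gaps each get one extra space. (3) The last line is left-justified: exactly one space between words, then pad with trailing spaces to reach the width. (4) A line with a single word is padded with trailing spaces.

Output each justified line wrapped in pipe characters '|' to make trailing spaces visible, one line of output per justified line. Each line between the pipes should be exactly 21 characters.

Line 1: ['ocean', 'good', 'magnetic'] (min_width=19, slack=2)
Line 2: ['one', 'up', 'stop', 'small'] (min_width=17, slack=4)
Line 3: ['happy', 'cat', 'chemistry'] (min_width=19, slack=2)
Line 4: ['milk', 'top', 'stone', 'rice'] (min_width=19, slack=2)
Line 5: ['stop', 'why'] (min_width=8, slack=13)

Answer: |ocean  good  magnetic|
|one   up  stop  small|
|happy  cat  chemistry|
|milk  top  stone rice|
|stop why             |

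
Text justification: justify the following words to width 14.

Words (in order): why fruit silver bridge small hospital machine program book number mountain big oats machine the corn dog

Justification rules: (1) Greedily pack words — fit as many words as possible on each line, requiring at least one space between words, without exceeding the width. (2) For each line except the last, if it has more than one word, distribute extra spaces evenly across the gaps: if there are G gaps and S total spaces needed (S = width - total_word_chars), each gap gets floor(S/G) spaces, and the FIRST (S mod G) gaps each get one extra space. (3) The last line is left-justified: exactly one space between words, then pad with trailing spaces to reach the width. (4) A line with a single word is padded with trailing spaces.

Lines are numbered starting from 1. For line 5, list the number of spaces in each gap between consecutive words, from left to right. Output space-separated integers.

Answer: 3

Derivation:
Line 1: ['why', 'fruit'] (min_width=9, slack=5)
Line 2: ['silver', 'bridge'] (min_width=13, slack=1)
Line 3: ['small', 'hospital'] (min_width=14, slack=0)
Line 4: ['machine'] (min_width=7, slack=7)
Line 5: ['program', 'book'] (min_width=12, slack=2)
Line 6: ['number'] (min_width=6, slack=8)
Line 7: ['mountain', 'big'] (min_width=12, slack=2)
Line 8: ['oats', 'machine'] (min_width=12, slack=2)
Line 9: ['the', 'corn', 'dog'] (min_width=12, slack=2)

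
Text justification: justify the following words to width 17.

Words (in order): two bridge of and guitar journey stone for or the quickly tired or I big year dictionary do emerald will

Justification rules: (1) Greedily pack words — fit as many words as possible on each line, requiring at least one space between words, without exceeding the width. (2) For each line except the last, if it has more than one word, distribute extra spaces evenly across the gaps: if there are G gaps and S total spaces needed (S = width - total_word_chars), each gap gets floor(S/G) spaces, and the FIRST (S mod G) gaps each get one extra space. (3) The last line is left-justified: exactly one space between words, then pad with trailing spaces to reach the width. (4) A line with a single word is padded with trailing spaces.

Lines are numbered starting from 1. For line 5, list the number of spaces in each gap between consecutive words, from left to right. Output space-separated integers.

Answer: 5 4

Derivation:
Line 1: ['two', 'bridge', 'of', 'and'] (min_width=17, slack=0)
Line 2: ['guitar', 'journey'] (min_width=14, slack=3)
Line 3: ['stone', 'for', 'or', 'the'] (min_width=16, slack=1)
Line 4: ['quickly', 'tired', 'or'] (min_width=16, slack=1)
Line 5: ['I', 'big', 'year'] (min_width=10, slack=7)
Line 6: ['dictionary', 'do'] (min_width=13, slack=4)
Line 7: ['emerald', 'will'] (min_width=12, slack=5)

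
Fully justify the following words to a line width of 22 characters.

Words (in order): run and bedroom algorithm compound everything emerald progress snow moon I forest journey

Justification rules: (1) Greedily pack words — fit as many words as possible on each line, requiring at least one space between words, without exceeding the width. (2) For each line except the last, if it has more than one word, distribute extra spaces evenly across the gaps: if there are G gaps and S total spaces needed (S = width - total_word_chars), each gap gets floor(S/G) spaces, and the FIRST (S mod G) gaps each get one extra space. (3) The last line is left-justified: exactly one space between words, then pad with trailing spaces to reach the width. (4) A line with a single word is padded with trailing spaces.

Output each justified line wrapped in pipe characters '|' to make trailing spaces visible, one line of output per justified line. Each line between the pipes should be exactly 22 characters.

Answer: |run     and    bedroom|
|algorithm     compound|
|everything     emerald|
|progress  snow  moon I|
|forest journey        |

Derivation:
Line 1: ['run', 'and', 'bedroom'] (min_width=15, slack=7)
Line 2: ['algorithm', 'compound'] (min_width=18, slack=4)
Line 3: ['everything', 'emerald'] (min_width=18, slack=4)
Line 4: ['progress', 'snow', 'moon', 'I'] (min_width=20, slack=2)
Line 5: ['forest', 'journey'] (min_width=14, slack=8)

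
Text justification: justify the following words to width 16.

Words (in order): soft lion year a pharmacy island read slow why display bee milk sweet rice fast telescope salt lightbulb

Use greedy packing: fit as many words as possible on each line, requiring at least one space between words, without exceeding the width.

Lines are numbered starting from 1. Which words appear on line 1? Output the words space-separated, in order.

Line 1: ['soft', 'lion', 'year', 'a'] (min_width=16, slack=0)
Line 2: ['pharmacy', 'island'] (min_width=15, slack=1)
Line 3: ['read', 'slow', 'why'] (min_width=13, slack=3)
Line 4: ['display', 'bee', 'milk'] (min_width=16, slack=0)
Line 5: ['sweet', 'rice', 'fast'] (min_width=15, slack=1)
Line 6: ['telescope', 'salt'] (min_width=14, slack=2)
Line 7: ['lightbulb'] (min_width=9, slack=7)

Answer: soft lion year a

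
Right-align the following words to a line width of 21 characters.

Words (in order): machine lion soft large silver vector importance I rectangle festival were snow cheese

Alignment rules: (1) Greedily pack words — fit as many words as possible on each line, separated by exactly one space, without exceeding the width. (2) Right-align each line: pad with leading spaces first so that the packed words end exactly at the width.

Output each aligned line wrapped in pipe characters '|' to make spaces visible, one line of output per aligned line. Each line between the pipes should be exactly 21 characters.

Answer: |    machine lion soft|
|  large silver vector|
|         importance I|
|   rectangle festival|
|     were snow cheese|

Derivation:
Line 1: ['machine', 'lion', 'soft'] (min_width=17, slack=4)
Line 2: ['large', 'silver', 'vector'] (min_width=19, slack=2)
Line 3: ['importance', 'I'] (min_width=12, slack=9)
Line 4: ['rectangle', 'festival'] (min_width=18, slack=3)
Line 5: ['were', 'snow', 'cheese'] (min_width=16, slack=5)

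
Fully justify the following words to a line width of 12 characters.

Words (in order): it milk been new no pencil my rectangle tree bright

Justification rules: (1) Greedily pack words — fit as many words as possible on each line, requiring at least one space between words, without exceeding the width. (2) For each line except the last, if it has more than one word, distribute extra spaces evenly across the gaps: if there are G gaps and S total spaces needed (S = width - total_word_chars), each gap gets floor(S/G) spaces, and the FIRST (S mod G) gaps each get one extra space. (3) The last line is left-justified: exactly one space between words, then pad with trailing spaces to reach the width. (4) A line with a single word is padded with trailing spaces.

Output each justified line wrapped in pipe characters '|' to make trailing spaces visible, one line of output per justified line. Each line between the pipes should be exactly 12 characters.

Answer: |it milk been|
|new       no|
|pencil    my|
|rectangle   |
|tree bright |

Derivation:
Line 1: ['it', 'milk', 'been'] (min_width=12, slack=0)
Line 2: ['new', 'no'] (min_width=6, slack=6)
Line 3: ['pencil', 'my'] (min_width=9, slack=3)
Line 4: ['rectangle'] (min_width=9, slack=3)
Line 5: ['tree', 'bright'] (min_width=11, slack=1)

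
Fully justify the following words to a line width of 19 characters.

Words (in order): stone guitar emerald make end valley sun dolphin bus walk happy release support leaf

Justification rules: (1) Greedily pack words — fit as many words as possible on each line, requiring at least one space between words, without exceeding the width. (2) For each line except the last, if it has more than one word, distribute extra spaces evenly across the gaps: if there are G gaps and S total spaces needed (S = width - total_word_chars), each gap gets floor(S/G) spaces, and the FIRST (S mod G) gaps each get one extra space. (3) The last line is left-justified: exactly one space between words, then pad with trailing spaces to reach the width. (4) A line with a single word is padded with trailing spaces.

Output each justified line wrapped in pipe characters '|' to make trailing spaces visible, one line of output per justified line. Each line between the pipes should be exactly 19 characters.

Line 1: ['stone', 'guitar'] (min_width=12, slack=7)
Line 2: ['emerald', 'make', 'end'] (min_width=16, slack=3)
Line 3: ['valley', 'sun', 'dolphin'] (min_width=18, slack=1)
Line 4: ['bus', 'walk', 'happy'] (min_width=14, slack=5)
Line 5: ['release', 'support'] (min_width=15, slack=4)
Line 6: ['leaf'] (min_width=4, slack=15)

Answer: |stone        guitar|
|emerald   make  end|
|valley  sun dolphin|
|bus    walk   happy|
|release     support|
|leaf               |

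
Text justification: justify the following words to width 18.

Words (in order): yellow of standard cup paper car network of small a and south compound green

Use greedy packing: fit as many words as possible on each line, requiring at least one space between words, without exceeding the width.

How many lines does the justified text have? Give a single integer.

Line 1: ['yellow', 'of', 'standard'] (min_width=18, slack=0)
Line 2: ['cup', 'paper', 'car'] (min_width=13, slack=5)
Line 3: ['network', 'of', 'small', 'a'] (min_width=18, slack=0)
Line 4: ['and', 'south', 'compound'] (min_width=18, slack=0)
Line 5: ['green'] (min_width=5, slack=13)
Total lines: 5

Answer: 5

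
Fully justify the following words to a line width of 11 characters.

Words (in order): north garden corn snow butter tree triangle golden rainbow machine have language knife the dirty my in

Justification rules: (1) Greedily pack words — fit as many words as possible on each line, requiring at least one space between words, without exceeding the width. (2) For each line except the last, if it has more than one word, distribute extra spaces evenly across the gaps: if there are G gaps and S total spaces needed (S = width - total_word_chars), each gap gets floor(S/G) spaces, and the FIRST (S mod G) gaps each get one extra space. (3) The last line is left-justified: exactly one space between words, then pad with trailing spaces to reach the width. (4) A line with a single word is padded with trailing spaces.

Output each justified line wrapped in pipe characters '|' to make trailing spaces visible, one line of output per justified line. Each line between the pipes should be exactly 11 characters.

Line 1: ['north'] (min_width=5, slack=6)
Line 2: ['garden', 'corn'] (min_width=11, slack=0)
Line 3: ['snow', 'butter'] (min_width=11, slack=0)
Line 4: ['tree'] (min_width=4, slack=7)
Line 5: ['triangle'] (min_width=8, slack=3)
Line 6: ['golden'] (min_width=6, slack=5)
Line 7: ['rainbow'] (min_width=7, slack=4)
Line 8: ['machine'] (min_width=7, slack=4)
Line 9: ['have'] (min_width=4, slack=7)
Line 10: ['language'] (min_width=8, slack=3)
Line 11: ['knife', 'the'] (min_width=9, slack=2)
Line 12: ['dirty', 'my', 'in'] (min_width=11, slack=0)

Answer: |north      |
|garden corn|
|snow butter|
|tree       |
|triangle   |
|golden     |
|rainbow    |
|machine    |
|have       |
|language   |
|knife   the|
|dirty my in|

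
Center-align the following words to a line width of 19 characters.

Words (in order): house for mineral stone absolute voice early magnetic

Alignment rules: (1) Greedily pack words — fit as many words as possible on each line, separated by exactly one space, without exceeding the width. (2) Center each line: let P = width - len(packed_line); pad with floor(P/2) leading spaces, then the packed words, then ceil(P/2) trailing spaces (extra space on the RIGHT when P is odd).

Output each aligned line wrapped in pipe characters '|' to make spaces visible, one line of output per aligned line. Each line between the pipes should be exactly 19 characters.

Line 1: ['house', 'for', 'mineral'] (min_width=17, slack=2)
Line 2: ['stone', 'absolute'] (min_width=14, slack=5)
Line 3: ['voice', 'early'] (min_width=11, slack=8)
Line 4: ['magnetic'] (min_width=8, slack=11)

Answer: | house for mineral |
|  stone absolute   |
|    voice early    |
|     magnetic      |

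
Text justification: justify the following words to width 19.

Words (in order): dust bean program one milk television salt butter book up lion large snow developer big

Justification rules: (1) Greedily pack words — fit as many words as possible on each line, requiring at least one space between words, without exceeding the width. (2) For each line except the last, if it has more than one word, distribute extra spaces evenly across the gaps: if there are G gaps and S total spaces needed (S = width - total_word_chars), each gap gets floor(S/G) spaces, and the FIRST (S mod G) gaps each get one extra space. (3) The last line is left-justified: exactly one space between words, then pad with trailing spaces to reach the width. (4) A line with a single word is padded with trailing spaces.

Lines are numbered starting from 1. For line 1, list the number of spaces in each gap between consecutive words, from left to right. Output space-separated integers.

Answer: 2 2

Derivation:
Line 1: ['dust', 'bean', 'program'] (min_width=17, slack=2)
Line 2: ['one', 'milk', 'television'] (min_width=19, slack=0)
Line 3: ['salt', 'butter', 'book', 'up'] (min_width=19, slack=0)
Line 4: ['lion', 'large', 'snow'] (min_width=15, slack=4)
Line 5: ['developer', 'big'] (min_width=13, slack=6)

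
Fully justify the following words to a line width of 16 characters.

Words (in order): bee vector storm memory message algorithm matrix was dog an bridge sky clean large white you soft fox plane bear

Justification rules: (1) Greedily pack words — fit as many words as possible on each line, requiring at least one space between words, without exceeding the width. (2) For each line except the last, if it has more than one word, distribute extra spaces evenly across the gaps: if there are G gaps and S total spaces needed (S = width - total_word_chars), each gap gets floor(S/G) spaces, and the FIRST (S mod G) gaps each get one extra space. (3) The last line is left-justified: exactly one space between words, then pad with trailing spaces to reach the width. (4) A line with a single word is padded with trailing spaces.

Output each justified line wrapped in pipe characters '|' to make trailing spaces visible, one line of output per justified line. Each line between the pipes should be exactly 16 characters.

Line 1: ['bee', 'vector', 'storm'] (min_width=16, slack=0)
Line 2: ['memory', 'message'] (min_width=14, slack=2)
Line 3: ['algorithm', 'matrix'] (min_width=16, slack=0)
Line 4: ['was', 'dog', 'an'] (min_width=10, slack=6)
Line 5: ['bridge', 'sky', 'clean'] (min_width=16, slack=0)
Line 6: ['large', 'white', 'you'] (min_width=15, slack=1)
Line 7: ['soft', 'fox', 'plane'] (min_width=14, slack=2)
Line 8: ['bear'] (min_width=4, slack=12)

Answer: |bee vector storm|
|memory   message|
|algorithm matrix|
|was    dog    an|
|bridge sky clean|
|large  white you|
|soft  fox  plane|
|bear            |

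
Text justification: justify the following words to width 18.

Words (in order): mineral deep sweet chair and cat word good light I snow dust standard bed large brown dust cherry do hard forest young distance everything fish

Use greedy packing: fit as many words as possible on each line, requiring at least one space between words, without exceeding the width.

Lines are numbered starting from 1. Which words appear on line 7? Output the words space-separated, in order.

Line 1: ['mineral', 'deep', 'sweet'] (min_width=18, slack=0)
Line 2: ['chair', 'and', 'cat', 'word'] (min_width=18, slack=0)
Line 3: ['good', 'light', 'I', 'snow'] (min_width=17, slack=1)
Line 4: ['dust', 'standard', 'bed'] (min_width=17, slack=1)
Line 5: ['large', 'brown', 'dust'] (min_width=16, slack=2)
Line 6: ['cherry', 'do', 'hard'] (min_width=14, slack=4)
Line 7: ['forest', 'young'] (min_width=12, slack=6)
Line 8: ['distance'] (min_width=8, slack=10)
Line 9: ['everything', 'fish'] (min_width=15, slack=3)

Answer: forest young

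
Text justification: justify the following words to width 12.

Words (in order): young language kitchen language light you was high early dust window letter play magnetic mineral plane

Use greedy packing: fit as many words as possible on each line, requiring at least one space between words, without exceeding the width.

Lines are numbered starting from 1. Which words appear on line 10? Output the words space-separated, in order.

Line 1: ['young'] (min_width=5, slack=7)
Line 2: ['language'] (min_width=8, slack=4)
Line 3: ['kitchen'] (min_width=7, slack=5)
Line 4: ['language'] (min_width=8, slack=4)
Line 5: ['light', 'you'] (min_width=9, slack=3)
Line 6: ['was', 'high'] (min_width=8, slack=4)
Line 7: ['early', 'dust'] (min_width=10, slack=2)
Line 8: ['window'] (min_width=6, slack=6)
Line 9: ['letter', 'play'] (min_width=11, slack=1)
Line 10: ['magnetic'] (min_width=8, slack=4)
Line 11: ['mineral'] (min_width=7, slack=5)
Line 12: ['plane'] (min_width=5, slack=7)

Answer: magnetic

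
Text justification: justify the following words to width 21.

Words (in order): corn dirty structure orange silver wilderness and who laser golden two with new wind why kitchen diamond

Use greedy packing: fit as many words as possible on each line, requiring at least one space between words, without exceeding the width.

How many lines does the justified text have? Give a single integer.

Answer: 6

Derivation:
Line 1: ['corn', 'dirty', 'structure'] (min_width=20, slack=1)
Line 2: ['orange', 'silver'] (min_width=13, slack=8)
Line 3: ['wilderness', 'and', 'who'] (min_width=18, slack=3)
Line 4: ['laser', 'golden', 'two', 'with'] (min_width=21, slack=0)
Line 5: ['new', 'wind', 'why', 'kitchen'] (min_width=20, slack=1)
Line 6: ['diamond'] (min_width=7, slack=14)
Total lines: 6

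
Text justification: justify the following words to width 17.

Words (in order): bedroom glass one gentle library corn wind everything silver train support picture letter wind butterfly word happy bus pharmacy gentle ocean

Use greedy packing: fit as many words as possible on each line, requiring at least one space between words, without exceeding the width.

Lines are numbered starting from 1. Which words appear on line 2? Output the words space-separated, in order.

Answer: gentle library

Derivation:
Line 1: ['bedroom', 'glass', 'one'] (min_width=17, slack=0)
Line 2: ['gentle', 'library'] (min_width=14, slack=3)
Line 3: ['corn', 'wind'] (min_width=9, slack=8)
Line 4: ['everything', 'silver'] (min_width=17, slack=0)
Line 5: ['train', 'support'] (min_width=13, slack=4)
Line 6: ['picture', 'letter'] (min_width=14, slack=3)
Line 7: ['wind', 'butterfly'] (min_width=14, slack=3)
Line 8: ['word', 'happy', 'bus'] (min_width=14, slack=3)
Line 9: ['pharmacy', 'gentle'] (min_width=15, slack=2)
Line 10: ['ocean'] (min_width=5, slack=12)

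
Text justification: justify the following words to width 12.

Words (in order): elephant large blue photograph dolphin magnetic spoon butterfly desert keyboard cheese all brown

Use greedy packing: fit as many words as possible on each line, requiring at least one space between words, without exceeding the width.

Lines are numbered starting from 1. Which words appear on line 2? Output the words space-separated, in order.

Line 1: ['elephant'] (min_width=8, slack=4)
Line 2: ['large', 'blue'] (min_width=10, slack=2)
Line 3: ['photograph'] (min_width=10, slack=2)
Line 4: ['dolphin'] (min_width=7, slack=5)
Line 5: ['magnetic'] (min_width=8, slack=4)
Line 6: ['spoon'] (min_width=5, slack=7)
Line 7: ['butterfly'] (min_width=9, slack=3)
Line 8: ['desert'] (min_width=6, slack=6)
Line 9: ['keyboard'] (min_width=8, slack=4)
Line 10: ['cheese', 'all'] (min_width=10, slack=2)
Line 11: ['brown'] (min_width=5, slack=7)

Answer: large blue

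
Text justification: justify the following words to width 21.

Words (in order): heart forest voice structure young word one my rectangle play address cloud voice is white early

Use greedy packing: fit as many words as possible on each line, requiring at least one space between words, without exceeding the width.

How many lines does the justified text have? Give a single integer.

Line 1: ['heart', 'forest', 'voice'] (min_width=18, slack=3)
Line 2: ['structure', 'young', 'word'] (min_width=20, slack=1)
Line 3: ['one', 'my', 'rectangle', 'play'] (min_width=21, slack=0)
Line 4: ['address', 'cloud', 'voice'] (min_width=19, slack=2)
Line 5: ['is', 'white', 'early'] (min_width=14, slack=7)
Total lines: 5

Answer: 5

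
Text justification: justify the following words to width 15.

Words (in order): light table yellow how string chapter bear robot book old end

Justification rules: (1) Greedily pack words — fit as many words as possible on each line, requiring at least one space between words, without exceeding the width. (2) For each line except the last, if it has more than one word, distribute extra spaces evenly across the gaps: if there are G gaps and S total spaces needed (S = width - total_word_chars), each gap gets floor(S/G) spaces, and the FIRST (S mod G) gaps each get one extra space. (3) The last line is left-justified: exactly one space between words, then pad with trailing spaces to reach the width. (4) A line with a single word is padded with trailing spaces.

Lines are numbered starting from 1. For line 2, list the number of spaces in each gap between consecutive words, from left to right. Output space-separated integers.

Answer: 6

Derivation:
Line 1: ['light', 'table'] (min_width=11, slack=4)
Line 2: ['yellow', 'how'] (min_width=10, slack=5)
Line 3: ['string', 'chapter'] (min_width=14, slack=1)
Line 4: ['bear', 'robot', 'book'] (min_width=15, slack=0)
Line 5: ['old', 'end'] (min_width=7, slack=8)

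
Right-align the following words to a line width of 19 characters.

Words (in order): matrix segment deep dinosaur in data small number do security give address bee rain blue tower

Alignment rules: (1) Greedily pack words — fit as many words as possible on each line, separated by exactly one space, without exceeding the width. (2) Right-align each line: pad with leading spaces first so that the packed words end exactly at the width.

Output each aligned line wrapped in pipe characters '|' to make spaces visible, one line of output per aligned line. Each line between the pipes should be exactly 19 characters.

Answer: |matrix segment deep|
|   dinosaur in data|
|    small number do|
|      security give|
|   address bee rain|
|         blue tower|

Derivation:
Line 1: ['matrix', 'segment', 'deep'] (min_width=19, slack=0)
Line 2: ['dinosaur', 'in', 'data'] (min_width=16, slack=3)
Line 3: ['small', 'number', 'do'] (min_width=15, slack=4)
Line 4: ['security', 'give'] (min_width=13, slack=6)
Line 5: ['address', 'bee', 'rain'] (min_width=16, slack=3)
Line 6: ['blue', 'tower'] (min_width=10, slack=9)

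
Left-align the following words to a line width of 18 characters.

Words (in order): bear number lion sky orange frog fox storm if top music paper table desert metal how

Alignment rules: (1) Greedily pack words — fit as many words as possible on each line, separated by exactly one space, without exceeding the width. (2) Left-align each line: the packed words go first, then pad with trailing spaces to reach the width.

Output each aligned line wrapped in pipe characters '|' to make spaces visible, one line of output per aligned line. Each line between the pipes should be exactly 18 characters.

Answer: |bear number lion  |
|sky orange frog   |
|fox storm if top  |
|music paper table |
|desert metal how  |

Derivation:
Line 1: ['bear', 'number', 'lion'] (min_width=16, slack=2)
Line 2: ['sky', 'orange', 'frog'] (min_width=15, slack=3)
Line 3: ['fox', 'storm', 'if', 'top'] (min_width=16, slack=2)
Line 4: ['music', 'paper', 'table'] (min_width=17, slack=1)
Line 5: ['desert', 'metal', 'how'] (min_width=16, slack=2)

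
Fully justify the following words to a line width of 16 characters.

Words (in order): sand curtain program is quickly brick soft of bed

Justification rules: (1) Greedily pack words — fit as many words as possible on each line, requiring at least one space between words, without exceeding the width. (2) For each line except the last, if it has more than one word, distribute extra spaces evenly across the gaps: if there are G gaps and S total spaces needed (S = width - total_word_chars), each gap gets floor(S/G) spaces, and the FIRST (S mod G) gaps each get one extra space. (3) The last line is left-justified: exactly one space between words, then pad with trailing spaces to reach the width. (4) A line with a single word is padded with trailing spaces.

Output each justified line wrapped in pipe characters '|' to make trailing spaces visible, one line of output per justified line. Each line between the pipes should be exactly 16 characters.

Line 1: ['sand', 'curtain'] (min_width=12, slack=4)
Line 2: ['program', 'is'] (min_width=10, slack=6)
Line 3: ['quickly', 'brick'] (min_width=13, slack=3)
Line 4: ['soft', 'of', 'bed'] (min_width=11, slack=5)

Answer: |sand     curtain|
|program       is|
|quickly    brick|
|soft of bed     |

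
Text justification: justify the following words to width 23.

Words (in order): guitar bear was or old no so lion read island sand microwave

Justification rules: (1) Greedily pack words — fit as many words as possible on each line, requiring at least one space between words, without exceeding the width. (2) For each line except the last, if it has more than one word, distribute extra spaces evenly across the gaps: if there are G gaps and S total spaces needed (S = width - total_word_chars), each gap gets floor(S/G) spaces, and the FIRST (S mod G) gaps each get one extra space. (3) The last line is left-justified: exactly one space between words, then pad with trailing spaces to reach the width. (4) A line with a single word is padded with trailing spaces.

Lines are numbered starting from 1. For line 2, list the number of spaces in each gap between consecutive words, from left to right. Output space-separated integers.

Answer: 2 1 1 1

Derivation:
Line 1: ['guitar', 'bear', 'was', 'or', 'old'] (min_width=22, slack=1)
Line 2: ['no', 'so', 'lion', 'read', 'island'] (min_width=22, slack=1)
Line 3: ['sand', 'microwave'] (min_width=14, slack=9)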